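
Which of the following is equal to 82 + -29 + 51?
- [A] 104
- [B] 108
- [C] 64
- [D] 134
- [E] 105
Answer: A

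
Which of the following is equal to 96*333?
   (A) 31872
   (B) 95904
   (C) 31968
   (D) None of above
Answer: C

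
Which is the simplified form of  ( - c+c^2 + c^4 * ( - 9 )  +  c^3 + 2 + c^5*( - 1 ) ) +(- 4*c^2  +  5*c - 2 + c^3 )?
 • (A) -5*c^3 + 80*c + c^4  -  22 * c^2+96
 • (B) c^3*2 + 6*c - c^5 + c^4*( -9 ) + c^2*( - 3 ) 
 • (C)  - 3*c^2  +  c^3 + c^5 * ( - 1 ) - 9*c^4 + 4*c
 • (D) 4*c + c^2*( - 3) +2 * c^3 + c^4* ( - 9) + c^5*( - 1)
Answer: D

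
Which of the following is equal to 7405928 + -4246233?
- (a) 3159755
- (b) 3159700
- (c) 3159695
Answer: c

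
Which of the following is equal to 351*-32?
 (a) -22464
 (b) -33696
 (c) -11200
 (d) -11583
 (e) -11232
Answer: e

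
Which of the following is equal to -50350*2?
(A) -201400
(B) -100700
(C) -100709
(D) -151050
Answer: B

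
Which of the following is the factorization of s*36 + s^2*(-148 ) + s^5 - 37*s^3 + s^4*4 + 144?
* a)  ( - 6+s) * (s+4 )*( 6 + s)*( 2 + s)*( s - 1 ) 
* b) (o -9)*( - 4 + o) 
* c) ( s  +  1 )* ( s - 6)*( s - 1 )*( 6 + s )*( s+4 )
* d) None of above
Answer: c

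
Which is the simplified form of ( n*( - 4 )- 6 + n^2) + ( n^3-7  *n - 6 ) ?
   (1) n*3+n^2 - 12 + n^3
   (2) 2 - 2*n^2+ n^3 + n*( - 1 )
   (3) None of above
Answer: 3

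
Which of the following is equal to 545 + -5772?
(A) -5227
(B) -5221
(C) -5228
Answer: A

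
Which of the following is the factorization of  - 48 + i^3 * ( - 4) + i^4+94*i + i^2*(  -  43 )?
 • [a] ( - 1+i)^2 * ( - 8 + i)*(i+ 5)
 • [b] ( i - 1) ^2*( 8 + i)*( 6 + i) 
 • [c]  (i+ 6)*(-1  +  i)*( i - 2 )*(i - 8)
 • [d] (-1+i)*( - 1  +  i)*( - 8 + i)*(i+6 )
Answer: d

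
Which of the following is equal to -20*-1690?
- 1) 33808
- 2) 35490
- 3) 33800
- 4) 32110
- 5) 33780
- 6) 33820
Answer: 3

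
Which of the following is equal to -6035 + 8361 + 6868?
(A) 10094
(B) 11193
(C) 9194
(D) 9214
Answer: C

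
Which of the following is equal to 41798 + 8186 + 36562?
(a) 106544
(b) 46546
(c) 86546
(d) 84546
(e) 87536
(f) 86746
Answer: c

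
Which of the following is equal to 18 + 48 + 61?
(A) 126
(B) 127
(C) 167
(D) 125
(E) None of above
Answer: B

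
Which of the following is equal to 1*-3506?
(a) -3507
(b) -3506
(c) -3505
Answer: b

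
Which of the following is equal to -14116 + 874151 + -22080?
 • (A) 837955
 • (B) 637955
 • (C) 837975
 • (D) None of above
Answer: A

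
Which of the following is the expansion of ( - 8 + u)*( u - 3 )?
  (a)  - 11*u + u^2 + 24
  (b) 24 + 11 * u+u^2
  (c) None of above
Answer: a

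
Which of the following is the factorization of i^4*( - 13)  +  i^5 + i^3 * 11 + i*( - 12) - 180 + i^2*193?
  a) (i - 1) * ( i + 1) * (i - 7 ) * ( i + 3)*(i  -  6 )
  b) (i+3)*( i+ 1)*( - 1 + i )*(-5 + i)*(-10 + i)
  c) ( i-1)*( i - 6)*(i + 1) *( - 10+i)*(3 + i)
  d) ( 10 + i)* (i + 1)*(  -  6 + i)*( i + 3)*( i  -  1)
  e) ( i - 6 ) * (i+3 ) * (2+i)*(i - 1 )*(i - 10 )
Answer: c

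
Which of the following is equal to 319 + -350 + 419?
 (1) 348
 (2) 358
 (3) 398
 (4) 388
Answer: 4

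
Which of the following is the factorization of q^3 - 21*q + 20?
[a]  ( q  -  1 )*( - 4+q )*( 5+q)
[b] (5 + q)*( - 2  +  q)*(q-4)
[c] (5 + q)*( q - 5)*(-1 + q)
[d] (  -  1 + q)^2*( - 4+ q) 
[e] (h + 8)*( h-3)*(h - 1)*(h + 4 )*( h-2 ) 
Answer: a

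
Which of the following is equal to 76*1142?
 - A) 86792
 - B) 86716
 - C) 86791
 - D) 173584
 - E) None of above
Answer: A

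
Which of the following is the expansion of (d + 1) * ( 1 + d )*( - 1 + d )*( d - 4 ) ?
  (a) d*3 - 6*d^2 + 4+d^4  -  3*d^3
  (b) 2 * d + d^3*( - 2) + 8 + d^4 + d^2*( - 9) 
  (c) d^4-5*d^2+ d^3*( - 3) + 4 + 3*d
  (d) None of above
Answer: c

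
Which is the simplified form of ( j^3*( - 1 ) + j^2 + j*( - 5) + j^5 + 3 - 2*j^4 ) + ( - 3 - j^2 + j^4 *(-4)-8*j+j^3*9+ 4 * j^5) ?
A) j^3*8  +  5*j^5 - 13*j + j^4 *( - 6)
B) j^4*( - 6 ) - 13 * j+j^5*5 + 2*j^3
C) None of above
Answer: A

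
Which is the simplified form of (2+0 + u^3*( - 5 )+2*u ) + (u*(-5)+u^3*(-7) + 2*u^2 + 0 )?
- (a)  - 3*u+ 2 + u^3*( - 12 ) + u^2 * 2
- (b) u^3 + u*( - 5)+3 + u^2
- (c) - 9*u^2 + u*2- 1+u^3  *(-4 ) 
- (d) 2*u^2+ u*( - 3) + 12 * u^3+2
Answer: a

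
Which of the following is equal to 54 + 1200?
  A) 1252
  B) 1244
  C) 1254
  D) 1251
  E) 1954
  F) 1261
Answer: C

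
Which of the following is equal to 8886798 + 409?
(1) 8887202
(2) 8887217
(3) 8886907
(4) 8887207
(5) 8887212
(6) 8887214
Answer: 4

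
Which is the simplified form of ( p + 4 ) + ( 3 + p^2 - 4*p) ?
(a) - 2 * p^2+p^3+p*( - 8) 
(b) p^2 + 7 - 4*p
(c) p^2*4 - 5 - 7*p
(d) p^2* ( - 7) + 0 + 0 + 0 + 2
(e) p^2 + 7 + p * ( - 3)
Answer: e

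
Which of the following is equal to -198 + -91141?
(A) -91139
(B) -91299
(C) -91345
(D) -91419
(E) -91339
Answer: E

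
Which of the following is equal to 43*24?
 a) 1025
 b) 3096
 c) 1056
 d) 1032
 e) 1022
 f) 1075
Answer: d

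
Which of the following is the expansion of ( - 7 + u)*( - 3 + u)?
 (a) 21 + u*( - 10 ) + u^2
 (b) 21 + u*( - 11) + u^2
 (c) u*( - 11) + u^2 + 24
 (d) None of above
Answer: a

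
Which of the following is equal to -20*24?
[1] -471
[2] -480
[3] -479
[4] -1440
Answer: 2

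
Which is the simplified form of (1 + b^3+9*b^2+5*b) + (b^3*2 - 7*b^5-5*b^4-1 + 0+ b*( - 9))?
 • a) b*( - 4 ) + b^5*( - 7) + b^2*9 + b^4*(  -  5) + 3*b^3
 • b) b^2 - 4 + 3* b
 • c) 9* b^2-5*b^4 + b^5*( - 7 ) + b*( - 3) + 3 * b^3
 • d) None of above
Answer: a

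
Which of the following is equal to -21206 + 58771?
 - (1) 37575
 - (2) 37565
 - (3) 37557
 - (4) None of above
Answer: 2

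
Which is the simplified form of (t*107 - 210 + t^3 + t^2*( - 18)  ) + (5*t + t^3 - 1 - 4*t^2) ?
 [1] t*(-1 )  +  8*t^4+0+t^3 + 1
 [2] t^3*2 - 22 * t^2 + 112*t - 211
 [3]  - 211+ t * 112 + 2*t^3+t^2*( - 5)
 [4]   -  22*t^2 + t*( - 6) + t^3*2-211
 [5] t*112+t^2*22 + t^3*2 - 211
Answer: 2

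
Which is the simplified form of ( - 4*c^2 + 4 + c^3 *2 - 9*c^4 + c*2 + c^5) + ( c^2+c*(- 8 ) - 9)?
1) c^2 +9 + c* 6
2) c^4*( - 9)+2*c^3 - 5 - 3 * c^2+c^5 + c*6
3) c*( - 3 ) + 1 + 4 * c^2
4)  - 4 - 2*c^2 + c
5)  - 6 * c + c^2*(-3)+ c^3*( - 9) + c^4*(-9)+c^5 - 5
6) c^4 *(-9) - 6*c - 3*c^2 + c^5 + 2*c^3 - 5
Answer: 6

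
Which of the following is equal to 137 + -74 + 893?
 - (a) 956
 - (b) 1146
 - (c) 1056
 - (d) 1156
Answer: a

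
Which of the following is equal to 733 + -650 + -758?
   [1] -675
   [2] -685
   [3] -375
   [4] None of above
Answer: 1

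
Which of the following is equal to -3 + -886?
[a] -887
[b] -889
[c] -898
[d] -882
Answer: b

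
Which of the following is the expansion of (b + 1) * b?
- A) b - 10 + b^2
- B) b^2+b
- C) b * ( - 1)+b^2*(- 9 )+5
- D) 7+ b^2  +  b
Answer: B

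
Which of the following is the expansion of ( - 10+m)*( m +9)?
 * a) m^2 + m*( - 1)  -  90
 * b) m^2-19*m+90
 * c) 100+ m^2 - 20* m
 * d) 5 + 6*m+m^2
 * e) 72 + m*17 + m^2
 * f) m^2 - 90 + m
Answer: a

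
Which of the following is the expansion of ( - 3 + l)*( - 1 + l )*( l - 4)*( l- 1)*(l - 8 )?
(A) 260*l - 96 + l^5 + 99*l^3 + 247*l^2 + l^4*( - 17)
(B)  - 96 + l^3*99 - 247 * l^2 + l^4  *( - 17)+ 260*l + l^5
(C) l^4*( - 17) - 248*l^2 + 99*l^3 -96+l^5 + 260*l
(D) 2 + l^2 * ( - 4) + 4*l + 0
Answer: B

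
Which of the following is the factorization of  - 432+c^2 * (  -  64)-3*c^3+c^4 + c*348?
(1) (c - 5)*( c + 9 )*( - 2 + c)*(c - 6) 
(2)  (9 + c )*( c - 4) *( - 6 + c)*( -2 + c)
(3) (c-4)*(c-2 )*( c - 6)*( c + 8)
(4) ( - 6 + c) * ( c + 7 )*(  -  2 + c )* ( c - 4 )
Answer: 2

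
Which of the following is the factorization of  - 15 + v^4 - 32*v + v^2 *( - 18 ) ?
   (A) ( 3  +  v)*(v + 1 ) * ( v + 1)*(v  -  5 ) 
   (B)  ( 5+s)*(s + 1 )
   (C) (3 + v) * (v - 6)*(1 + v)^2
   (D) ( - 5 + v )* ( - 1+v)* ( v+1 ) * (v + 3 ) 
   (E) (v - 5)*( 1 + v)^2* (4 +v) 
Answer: A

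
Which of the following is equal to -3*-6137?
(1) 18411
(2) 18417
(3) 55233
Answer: 1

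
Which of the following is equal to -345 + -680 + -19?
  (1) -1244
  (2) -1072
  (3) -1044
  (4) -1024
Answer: 3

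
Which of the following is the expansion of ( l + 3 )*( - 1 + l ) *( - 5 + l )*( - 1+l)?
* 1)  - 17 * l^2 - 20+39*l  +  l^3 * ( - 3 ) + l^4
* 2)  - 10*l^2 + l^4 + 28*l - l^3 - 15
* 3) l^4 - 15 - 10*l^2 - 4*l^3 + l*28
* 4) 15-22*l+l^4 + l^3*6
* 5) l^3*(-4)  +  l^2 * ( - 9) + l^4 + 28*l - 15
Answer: 3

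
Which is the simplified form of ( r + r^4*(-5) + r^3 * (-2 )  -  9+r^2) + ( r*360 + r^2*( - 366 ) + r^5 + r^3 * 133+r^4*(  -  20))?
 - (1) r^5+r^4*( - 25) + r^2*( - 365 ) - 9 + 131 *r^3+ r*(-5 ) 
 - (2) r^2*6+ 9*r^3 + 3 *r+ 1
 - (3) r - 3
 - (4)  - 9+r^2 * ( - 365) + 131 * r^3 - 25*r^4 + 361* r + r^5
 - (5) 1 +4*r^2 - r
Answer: 4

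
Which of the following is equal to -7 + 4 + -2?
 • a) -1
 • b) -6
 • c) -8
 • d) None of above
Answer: d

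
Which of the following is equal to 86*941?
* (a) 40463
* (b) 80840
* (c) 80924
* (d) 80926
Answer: d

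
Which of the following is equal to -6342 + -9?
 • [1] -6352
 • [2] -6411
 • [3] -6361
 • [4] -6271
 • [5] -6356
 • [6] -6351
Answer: 6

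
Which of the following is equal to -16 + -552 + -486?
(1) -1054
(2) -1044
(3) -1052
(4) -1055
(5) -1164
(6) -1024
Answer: 1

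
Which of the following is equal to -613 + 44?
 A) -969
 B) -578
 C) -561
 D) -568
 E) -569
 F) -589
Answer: E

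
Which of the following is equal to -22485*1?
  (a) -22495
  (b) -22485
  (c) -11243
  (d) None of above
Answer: b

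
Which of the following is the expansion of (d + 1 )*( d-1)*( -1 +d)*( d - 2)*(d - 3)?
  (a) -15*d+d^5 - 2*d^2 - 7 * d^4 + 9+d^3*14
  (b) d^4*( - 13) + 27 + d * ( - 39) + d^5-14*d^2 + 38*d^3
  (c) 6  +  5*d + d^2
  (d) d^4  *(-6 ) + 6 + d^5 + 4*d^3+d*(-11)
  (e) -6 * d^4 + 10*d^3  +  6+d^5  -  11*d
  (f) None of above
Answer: e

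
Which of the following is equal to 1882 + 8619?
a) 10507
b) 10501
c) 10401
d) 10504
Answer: b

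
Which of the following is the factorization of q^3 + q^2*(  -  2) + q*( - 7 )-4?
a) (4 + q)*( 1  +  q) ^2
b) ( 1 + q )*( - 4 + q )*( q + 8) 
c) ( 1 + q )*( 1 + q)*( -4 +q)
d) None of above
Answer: c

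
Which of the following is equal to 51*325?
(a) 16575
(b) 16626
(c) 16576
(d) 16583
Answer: a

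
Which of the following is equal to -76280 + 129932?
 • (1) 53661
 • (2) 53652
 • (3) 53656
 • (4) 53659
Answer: 2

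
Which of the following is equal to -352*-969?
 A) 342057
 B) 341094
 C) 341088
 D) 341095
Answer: C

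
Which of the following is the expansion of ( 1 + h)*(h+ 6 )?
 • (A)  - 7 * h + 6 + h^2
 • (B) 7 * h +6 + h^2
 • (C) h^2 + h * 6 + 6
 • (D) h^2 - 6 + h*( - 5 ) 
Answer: B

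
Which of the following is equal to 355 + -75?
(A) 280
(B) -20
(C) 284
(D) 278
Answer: A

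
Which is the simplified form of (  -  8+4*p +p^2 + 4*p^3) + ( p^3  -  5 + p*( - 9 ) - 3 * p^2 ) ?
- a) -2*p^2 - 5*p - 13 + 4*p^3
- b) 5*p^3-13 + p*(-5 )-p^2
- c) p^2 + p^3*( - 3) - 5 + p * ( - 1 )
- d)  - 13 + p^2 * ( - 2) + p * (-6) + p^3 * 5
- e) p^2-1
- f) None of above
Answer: f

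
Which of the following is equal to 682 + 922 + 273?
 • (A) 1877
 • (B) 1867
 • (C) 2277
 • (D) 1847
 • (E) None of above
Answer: A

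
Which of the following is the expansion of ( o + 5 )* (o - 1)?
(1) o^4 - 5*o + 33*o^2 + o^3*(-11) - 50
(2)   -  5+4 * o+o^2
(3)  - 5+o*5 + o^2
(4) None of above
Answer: 2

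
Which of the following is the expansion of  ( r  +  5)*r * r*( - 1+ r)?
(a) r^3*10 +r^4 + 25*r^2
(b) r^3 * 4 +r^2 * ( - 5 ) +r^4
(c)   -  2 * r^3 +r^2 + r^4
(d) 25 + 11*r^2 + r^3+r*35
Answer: b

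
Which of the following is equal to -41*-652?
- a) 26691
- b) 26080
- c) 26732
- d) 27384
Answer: c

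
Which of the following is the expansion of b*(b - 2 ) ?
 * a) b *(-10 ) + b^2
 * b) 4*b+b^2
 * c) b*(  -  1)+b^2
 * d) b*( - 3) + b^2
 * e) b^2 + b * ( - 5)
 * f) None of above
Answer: f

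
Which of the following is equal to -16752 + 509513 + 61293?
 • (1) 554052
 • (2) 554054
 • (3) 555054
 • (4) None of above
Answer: 2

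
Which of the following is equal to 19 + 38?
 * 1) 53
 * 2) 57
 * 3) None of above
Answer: 2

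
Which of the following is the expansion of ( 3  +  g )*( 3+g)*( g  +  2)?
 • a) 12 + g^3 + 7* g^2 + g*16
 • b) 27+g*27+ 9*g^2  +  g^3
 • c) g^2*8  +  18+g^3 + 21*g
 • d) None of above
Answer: c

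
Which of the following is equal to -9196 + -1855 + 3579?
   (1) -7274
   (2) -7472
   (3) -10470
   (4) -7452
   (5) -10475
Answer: 2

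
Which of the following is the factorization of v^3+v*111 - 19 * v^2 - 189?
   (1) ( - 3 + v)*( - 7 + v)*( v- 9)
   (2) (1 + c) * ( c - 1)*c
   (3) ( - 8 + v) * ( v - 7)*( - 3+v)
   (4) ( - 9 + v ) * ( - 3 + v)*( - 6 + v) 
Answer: 1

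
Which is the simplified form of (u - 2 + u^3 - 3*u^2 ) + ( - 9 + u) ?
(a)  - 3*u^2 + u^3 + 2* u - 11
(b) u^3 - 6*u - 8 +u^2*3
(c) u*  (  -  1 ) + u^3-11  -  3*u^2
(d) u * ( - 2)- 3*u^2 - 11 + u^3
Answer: a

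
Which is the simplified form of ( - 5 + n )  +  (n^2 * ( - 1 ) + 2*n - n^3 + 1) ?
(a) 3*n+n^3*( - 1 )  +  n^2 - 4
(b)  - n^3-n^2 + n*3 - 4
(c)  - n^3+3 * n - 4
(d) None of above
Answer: b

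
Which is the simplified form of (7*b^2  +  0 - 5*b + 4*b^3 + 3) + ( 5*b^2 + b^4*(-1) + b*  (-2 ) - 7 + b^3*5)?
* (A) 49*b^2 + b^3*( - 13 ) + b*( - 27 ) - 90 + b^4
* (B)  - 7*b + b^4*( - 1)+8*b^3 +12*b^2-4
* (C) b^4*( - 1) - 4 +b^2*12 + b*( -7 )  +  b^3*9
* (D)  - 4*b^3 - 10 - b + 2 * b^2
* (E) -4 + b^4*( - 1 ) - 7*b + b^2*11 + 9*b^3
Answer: C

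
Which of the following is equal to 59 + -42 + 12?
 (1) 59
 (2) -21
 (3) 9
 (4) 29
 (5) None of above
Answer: 4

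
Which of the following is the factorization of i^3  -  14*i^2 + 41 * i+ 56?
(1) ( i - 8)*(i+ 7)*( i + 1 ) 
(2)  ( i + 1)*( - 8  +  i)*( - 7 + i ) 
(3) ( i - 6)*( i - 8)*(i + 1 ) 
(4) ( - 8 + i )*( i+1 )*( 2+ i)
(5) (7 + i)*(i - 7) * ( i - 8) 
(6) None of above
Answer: 2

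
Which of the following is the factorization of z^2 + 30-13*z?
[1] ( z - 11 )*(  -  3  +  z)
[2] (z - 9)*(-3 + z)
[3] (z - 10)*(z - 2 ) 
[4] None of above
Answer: 4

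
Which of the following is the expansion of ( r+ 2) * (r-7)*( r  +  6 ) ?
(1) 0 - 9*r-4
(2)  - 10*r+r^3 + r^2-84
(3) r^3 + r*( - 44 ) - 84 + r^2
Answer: 3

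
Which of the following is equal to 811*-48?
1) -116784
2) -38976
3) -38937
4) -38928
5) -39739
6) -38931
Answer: 4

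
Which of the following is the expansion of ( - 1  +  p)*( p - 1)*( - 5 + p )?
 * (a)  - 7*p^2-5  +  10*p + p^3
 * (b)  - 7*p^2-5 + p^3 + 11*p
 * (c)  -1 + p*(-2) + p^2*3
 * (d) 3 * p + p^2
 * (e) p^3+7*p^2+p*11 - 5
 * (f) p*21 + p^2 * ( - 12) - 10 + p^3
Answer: b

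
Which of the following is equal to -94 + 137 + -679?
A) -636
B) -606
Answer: A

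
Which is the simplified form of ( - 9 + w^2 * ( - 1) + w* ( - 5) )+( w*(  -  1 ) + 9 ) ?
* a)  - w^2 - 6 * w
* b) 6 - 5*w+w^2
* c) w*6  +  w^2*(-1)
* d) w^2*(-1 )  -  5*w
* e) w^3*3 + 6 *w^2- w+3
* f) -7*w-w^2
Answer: a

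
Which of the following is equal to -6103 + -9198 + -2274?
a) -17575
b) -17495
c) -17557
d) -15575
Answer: a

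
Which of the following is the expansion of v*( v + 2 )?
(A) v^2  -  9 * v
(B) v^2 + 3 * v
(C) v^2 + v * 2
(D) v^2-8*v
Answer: C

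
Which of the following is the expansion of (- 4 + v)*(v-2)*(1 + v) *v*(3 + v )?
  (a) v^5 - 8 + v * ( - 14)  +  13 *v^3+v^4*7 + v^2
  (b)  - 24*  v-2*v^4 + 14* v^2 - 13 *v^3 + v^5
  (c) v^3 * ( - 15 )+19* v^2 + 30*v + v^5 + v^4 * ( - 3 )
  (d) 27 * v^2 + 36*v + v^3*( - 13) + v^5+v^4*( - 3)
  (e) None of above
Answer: e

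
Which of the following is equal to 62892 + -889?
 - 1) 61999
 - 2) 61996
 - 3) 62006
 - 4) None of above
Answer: 4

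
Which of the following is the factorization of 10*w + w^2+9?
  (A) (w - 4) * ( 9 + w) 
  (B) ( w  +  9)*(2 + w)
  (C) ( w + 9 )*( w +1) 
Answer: C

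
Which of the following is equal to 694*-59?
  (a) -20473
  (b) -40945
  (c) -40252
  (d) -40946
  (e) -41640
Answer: d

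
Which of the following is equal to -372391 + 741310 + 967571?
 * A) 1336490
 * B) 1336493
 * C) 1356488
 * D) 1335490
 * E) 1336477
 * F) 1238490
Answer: A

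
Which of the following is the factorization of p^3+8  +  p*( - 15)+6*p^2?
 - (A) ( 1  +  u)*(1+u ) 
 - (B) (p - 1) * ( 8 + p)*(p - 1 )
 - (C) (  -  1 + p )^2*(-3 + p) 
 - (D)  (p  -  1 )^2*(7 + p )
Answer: B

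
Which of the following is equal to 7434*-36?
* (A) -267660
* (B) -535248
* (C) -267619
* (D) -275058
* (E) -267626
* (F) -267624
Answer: F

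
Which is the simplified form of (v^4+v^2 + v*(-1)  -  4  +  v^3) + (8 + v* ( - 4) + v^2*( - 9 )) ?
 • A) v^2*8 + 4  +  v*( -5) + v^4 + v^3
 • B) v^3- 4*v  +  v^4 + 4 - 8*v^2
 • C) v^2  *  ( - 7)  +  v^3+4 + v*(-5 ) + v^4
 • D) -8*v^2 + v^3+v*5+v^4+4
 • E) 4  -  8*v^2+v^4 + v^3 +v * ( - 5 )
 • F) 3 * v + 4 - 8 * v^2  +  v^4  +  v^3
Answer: E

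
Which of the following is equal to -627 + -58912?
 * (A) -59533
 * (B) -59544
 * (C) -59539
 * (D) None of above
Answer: C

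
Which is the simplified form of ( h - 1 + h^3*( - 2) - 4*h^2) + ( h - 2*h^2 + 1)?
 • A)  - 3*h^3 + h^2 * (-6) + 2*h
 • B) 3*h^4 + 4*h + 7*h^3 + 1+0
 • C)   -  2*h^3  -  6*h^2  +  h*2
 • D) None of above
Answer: C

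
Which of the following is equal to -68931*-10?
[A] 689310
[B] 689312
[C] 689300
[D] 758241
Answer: A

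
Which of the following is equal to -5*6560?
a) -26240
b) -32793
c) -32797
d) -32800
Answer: d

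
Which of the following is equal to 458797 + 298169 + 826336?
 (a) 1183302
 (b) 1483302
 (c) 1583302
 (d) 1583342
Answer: c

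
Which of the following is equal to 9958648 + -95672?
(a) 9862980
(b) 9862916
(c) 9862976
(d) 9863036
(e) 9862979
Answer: c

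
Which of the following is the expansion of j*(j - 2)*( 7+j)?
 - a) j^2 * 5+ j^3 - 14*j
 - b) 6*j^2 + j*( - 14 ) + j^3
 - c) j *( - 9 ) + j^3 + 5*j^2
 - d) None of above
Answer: a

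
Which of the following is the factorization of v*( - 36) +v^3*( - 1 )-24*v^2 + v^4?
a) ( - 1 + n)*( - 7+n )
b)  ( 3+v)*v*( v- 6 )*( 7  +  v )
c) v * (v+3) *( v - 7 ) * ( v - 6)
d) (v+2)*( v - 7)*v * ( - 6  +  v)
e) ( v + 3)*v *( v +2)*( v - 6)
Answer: e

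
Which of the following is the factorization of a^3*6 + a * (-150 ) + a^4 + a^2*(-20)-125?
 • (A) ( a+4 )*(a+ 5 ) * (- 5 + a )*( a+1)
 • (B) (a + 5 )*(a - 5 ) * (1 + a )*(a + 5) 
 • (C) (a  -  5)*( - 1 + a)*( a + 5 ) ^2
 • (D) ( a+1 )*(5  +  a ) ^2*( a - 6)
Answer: B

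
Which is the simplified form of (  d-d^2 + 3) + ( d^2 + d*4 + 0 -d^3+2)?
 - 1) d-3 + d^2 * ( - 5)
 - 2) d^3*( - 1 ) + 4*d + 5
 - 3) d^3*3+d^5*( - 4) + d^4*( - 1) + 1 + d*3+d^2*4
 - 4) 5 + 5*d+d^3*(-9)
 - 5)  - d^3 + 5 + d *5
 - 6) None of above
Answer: 5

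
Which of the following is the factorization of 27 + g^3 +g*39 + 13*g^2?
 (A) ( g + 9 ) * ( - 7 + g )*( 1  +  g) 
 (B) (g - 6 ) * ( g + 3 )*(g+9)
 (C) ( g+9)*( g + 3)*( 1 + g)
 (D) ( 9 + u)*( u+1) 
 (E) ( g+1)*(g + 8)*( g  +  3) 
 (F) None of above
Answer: C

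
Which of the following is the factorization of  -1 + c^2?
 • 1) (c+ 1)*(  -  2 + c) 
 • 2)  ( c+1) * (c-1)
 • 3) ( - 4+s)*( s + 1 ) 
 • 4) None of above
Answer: 2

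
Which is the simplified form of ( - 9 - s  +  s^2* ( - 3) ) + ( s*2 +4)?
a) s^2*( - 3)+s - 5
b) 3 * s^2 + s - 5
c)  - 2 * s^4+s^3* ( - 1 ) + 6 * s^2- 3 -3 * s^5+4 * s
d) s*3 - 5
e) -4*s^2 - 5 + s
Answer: a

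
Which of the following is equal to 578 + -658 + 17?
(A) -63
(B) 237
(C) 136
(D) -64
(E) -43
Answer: A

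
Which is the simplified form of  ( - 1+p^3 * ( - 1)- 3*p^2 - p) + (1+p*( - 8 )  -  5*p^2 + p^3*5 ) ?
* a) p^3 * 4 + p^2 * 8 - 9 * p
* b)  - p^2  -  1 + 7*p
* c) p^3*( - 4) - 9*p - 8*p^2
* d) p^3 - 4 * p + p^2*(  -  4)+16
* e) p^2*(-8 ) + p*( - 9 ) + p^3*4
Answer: e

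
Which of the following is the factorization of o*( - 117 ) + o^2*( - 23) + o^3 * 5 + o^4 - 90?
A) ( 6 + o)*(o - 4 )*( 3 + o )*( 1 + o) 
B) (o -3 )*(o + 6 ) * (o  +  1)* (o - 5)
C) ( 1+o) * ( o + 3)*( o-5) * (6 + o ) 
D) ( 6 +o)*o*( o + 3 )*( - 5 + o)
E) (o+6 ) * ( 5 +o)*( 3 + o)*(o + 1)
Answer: C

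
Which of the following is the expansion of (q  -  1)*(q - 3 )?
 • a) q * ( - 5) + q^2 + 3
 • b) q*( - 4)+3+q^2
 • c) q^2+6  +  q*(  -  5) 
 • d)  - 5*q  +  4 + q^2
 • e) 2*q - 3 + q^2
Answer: b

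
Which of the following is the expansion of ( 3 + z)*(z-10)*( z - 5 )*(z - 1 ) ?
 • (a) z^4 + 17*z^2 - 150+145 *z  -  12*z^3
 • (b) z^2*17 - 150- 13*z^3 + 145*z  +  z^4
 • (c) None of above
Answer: b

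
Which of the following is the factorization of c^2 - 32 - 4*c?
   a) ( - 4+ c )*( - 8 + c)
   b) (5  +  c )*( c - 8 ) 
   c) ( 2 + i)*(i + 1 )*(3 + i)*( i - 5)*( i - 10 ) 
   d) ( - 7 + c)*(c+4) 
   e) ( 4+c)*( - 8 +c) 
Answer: e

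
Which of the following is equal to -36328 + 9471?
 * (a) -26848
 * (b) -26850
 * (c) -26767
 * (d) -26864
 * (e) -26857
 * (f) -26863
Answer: e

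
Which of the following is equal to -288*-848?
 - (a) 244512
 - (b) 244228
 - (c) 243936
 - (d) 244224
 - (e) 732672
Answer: d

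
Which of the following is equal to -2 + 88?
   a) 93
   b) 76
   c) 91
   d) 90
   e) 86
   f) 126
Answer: e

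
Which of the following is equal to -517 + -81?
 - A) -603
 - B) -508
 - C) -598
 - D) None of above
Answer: C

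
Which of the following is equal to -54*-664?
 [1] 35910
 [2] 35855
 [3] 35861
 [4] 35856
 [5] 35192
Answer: 4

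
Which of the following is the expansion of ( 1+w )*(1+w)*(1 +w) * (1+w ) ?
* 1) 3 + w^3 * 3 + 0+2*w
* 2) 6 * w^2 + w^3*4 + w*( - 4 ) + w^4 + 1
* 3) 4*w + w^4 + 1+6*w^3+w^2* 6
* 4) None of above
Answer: 4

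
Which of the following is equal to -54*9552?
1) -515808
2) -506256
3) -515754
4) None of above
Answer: 1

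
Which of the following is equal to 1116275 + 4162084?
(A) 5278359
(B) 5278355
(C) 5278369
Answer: A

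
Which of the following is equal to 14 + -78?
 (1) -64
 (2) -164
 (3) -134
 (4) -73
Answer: 1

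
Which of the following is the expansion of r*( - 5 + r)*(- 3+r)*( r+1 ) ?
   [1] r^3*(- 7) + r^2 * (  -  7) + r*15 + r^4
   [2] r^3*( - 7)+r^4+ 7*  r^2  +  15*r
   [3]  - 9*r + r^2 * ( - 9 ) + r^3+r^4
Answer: 2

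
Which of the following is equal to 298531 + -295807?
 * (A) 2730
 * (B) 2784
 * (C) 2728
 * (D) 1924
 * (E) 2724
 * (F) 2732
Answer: E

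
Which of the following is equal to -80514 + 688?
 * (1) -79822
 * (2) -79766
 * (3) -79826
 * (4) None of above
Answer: 3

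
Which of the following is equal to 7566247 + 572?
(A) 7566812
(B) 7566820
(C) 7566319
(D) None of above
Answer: D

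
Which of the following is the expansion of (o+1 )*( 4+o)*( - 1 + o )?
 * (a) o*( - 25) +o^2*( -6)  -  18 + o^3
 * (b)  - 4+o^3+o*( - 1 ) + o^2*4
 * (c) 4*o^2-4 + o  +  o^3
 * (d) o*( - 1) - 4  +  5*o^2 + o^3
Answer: b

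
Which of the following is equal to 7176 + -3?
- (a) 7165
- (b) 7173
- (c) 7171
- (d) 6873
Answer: b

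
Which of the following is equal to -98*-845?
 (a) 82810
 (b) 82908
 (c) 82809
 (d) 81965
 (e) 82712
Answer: a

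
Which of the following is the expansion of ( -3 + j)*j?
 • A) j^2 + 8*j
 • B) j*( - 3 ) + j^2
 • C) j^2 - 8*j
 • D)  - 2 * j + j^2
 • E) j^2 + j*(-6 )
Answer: B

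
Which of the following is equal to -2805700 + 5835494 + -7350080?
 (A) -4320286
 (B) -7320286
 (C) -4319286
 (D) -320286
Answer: A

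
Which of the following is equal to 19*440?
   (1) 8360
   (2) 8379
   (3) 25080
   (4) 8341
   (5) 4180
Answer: 1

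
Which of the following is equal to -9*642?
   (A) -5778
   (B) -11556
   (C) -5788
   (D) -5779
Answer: A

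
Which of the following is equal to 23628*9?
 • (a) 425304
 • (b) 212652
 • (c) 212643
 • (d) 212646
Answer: b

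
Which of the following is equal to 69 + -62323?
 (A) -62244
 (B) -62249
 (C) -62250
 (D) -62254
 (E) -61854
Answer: D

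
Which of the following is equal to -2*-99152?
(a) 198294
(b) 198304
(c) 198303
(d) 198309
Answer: b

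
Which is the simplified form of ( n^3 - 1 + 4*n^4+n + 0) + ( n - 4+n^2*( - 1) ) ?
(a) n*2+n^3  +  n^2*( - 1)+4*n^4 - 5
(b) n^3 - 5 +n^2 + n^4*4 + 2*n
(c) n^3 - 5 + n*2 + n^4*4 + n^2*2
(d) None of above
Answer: a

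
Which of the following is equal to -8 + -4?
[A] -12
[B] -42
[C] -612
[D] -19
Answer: A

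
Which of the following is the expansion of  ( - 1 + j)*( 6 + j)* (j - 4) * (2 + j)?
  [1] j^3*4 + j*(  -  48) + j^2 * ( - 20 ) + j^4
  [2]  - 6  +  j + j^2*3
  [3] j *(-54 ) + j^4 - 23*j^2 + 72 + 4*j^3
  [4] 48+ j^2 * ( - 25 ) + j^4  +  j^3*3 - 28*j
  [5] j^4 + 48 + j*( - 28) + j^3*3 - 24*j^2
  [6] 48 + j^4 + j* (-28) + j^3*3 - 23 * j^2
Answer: 5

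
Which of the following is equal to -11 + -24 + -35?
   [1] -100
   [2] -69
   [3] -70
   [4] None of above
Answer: 3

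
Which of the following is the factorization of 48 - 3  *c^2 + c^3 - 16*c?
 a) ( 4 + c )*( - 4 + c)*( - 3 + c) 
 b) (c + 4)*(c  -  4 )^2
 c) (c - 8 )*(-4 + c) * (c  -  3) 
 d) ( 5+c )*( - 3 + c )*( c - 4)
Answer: a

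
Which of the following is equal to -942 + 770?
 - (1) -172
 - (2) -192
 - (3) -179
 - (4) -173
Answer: 1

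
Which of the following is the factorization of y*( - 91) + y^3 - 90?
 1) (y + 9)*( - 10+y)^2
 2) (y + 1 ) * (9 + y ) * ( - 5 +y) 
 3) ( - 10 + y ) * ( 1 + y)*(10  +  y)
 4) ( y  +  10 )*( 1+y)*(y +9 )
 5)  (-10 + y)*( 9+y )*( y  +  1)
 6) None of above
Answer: 5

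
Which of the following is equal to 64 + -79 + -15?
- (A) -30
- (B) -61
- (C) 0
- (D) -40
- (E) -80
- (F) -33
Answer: A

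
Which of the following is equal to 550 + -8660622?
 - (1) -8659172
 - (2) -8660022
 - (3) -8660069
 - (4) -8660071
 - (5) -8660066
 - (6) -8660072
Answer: 6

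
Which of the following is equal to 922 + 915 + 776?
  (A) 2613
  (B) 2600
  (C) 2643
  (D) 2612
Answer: A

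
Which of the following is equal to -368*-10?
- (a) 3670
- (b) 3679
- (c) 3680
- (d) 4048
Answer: c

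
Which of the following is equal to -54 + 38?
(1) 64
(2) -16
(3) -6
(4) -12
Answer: 2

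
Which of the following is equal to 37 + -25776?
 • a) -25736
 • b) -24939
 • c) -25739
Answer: c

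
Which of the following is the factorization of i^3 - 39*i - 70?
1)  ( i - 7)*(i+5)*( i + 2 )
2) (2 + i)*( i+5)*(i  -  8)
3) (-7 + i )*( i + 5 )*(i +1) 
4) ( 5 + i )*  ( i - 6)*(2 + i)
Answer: 1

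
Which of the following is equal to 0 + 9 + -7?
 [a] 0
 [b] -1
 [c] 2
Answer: c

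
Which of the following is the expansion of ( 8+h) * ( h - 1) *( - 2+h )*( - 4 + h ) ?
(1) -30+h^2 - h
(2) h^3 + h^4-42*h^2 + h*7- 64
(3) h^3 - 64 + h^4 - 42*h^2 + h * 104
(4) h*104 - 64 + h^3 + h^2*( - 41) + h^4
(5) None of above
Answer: 3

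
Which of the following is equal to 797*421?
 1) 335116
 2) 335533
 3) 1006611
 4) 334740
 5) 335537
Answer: 5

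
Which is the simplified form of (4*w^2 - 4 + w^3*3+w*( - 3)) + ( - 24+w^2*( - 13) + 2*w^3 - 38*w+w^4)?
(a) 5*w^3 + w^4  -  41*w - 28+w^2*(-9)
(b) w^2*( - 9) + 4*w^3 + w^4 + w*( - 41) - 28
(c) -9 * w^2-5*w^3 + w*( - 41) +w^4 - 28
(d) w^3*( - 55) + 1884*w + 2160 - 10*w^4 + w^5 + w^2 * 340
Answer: a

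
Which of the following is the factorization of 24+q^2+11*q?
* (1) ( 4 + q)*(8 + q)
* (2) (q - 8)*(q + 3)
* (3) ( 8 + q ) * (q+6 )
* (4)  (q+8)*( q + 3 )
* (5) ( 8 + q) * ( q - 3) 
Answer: 4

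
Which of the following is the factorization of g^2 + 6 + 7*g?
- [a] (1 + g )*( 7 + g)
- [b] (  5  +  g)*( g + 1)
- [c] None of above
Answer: c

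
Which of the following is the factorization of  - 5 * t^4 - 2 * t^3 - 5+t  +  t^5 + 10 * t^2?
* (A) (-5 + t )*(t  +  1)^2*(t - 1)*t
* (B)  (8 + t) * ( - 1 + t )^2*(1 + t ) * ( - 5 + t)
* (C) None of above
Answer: C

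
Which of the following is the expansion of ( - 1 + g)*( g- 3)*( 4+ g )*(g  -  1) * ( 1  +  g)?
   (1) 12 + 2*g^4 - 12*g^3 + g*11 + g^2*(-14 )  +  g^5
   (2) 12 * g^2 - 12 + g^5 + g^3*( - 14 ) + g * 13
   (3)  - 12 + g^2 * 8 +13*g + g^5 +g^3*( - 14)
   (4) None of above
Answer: 2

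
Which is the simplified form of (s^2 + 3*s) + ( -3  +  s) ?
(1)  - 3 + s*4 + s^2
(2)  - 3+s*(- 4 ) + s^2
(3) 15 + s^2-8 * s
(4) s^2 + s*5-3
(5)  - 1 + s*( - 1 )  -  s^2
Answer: 1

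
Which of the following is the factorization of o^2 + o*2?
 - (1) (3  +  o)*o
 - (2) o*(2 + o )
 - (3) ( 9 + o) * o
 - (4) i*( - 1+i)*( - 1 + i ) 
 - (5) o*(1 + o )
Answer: 2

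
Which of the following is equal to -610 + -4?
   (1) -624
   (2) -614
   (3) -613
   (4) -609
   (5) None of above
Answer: 2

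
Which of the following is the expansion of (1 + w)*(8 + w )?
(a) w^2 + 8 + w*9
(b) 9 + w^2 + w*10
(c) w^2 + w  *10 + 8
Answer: a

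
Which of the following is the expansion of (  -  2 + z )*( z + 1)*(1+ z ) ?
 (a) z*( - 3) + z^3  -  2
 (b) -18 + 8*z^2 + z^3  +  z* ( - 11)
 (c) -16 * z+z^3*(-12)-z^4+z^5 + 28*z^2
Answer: a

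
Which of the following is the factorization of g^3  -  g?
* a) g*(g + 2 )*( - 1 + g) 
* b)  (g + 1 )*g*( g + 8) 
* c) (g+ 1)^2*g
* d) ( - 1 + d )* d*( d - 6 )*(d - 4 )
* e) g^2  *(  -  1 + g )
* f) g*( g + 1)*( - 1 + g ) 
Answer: f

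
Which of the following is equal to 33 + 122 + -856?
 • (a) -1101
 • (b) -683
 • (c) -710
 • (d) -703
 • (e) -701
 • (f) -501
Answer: e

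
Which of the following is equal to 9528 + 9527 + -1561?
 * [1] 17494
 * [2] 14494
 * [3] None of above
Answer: 1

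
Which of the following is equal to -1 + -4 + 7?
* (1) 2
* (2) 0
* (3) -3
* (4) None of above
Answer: 1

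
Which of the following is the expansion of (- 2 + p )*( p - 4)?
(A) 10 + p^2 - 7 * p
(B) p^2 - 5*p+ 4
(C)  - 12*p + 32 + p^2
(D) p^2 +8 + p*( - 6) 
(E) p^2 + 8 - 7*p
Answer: D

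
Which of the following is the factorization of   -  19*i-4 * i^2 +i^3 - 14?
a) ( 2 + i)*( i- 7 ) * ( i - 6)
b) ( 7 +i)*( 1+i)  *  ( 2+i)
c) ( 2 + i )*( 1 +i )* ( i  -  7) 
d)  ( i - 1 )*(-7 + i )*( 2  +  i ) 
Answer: c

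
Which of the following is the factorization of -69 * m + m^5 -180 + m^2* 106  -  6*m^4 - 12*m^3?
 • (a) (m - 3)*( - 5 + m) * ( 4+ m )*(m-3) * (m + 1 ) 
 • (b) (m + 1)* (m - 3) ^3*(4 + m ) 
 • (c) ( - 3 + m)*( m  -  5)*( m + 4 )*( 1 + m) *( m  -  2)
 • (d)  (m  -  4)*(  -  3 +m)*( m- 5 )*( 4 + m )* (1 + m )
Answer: a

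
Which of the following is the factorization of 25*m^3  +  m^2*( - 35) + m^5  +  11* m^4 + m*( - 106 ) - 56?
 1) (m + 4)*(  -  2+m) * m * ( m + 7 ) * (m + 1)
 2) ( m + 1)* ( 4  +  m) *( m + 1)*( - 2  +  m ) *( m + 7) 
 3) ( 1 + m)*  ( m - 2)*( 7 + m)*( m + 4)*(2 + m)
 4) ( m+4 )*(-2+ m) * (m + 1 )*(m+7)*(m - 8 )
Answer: 2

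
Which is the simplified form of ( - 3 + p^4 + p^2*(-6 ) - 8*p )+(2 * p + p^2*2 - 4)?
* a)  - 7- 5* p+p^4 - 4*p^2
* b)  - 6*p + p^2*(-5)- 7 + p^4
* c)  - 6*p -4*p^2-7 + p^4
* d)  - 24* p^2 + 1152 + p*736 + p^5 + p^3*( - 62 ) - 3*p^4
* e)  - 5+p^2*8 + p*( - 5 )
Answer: c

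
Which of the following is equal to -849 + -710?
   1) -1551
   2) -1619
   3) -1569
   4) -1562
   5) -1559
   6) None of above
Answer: 5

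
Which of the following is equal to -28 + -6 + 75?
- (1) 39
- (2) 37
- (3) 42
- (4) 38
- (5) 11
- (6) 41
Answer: 6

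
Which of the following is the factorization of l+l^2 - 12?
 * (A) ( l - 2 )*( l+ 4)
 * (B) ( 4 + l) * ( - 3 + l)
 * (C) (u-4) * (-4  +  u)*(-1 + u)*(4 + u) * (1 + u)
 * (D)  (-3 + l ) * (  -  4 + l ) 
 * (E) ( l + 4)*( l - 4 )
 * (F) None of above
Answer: B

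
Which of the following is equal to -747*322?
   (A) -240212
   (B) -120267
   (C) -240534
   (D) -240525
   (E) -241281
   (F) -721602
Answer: C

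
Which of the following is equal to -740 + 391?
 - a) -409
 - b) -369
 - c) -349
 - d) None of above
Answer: c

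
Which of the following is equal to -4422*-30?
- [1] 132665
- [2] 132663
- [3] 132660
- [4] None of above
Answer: 3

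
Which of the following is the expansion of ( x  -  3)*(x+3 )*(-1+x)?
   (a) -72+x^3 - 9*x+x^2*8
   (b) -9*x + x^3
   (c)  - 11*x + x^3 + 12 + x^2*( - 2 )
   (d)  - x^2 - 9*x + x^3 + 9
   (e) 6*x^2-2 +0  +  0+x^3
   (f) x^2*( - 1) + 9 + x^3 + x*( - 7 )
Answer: d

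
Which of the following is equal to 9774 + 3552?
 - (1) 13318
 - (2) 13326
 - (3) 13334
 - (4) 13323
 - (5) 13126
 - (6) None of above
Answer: 2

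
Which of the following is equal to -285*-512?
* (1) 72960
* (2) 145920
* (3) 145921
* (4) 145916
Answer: 2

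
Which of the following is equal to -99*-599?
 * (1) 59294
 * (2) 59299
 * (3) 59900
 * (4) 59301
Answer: 4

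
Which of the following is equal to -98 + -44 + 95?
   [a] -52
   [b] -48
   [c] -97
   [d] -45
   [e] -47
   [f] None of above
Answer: e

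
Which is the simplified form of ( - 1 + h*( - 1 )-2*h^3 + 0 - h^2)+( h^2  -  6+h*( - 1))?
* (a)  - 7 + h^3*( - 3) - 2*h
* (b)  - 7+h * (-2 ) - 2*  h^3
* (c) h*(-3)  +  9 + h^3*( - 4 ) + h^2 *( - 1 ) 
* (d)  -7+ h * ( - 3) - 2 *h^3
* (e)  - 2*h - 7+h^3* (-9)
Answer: b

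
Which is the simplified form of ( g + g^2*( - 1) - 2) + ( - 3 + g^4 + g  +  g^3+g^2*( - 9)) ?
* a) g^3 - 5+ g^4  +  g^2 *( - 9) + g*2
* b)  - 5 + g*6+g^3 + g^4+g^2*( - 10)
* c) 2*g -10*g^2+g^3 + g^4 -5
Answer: c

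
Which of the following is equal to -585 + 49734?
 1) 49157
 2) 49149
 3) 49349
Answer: 2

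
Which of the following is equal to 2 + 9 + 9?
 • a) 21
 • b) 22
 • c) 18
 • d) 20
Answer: d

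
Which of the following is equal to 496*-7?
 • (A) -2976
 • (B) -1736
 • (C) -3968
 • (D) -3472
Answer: D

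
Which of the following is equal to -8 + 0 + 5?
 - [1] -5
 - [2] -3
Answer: 2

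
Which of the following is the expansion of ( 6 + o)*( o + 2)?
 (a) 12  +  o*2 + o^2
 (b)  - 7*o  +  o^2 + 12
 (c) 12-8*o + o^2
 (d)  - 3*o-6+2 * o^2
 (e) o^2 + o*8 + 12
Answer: e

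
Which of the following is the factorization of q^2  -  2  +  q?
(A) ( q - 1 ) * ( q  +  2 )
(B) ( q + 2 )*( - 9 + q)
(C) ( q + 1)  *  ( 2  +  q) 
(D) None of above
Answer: A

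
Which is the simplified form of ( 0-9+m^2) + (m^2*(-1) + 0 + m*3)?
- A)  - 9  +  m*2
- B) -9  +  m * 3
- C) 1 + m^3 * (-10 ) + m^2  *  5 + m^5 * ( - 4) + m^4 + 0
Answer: B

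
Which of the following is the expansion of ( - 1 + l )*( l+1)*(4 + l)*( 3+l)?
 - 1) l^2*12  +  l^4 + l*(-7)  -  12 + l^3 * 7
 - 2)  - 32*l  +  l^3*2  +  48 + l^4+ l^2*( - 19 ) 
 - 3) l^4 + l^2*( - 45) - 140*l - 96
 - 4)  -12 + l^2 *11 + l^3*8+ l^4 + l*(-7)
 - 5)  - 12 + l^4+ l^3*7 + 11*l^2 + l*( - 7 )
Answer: 5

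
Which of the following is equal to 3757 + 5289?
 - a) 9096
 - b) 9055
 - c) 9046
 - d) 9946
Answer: c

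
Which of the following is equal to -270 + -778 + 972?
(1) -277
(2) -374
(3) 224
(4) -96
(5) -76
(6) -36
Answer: 5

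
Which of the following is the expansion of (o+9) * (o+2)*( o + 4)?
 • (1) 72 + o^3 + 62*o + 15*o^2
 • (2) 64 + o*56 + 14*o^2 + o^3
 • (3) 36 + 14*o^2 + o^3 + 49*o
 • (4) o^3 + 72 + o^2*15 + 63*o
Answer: 1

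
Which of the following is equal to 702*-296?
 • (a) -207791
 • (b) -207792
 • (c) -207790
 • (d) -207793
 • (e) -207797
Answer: b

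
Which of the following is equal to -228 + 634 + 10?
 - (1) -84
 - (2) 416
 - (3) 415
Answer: 2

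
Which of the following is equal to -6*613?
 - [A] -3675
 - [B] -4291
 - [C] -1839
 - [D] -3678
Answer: D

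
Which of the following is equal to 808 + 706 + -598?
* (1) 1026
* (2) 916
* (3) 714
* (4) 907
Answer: 2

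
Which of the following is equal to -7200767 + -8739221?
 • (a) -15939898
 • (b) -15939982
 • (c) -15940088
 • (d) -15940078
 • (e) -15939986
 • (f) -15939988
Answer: f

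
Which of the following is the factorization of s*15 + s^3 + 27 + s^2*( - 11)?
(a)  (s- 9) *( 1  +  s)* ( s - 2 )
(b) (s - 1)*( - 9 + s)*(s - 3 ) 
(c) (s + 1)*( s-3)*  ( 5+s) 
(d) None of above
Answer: d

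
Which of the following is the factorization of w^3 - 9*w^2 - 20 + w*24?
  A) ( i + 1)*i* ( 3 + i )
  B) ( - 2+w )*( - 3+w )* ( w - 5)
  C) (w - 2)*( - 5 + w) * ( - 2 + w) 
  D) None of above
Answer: C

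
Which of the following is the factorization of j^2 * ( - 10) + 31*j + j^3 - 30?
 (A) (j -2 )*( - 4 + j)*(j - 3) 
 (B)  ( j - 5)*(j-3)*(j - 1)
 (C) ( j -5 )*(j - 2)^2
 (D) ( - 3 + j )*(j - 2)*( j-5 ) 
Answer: D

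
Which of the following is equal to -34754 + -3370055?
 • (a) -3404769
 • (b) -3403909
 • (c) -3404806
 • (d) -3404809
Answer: d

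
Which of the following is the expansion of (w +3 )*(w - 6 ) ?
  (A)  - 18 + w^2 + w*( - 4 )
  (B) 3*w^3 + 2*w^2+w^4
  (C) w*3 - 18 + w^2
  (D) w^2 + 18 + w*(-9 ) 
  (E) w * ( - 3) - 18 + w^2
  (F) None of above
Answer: E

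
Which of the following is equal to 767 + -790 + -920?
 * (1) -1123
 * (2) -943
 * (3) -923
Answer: 2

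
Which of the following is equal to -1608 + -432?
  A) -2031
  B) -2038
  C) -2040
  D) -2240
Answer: C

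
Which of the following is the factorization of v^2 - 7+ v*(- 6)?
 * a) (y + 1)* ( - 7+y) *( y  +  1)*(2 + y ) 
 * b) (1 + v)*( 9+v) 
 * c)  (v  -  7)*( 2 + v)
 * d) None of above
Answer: d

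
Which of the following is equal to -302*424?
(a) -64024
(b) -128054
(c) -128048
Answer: c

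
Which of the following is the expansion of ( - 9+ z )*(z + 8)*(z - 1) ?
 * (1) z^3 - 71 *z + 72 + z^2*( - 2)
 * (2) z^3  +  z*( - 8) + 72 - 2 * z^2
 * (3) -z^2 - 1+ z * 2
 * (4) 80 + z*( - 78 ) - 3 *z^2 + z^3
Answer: 1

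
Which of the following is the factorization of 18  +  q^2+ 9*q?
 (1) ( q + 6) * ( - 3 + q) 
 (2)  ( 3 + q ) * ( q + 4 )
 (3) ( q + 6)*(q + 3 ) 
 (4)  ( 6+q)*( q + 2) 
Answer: 3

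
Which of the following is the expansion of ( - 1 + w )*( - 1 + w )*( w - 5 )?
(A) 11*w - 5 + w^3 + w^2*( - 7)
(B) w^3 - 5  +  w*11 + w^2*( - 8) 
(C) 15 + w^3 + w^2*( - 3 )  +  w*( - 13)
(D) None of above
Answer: A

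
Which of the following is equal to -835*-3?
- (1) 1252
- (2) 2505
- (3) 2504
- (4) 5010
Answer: 2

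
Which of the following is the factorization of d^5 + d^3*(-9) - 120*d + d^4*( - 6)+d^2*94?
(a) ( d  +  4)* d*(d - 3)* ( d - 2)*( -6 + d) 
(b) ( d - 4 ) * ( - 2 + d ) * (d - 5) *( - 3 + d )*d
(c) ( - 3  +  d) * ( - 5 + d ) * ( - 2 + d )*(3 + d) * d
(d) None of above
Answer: d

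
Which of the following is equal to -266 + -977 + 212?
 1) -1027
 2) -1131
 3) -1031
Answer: 3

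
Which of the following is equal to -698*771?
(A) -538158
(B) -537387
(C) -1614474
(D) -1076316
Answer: A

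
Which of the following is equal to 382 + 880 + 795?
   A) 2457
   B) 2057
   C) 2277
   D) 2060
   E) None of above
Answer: B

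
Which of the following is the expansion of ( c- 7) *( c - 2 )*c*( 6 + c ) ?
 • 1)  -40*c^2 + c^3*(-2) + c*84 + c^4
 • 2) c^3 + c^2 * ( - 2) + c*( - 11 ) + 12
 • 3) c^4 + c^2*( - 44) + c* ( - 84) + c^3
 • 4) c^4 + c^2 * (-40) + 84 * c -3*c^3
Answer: 4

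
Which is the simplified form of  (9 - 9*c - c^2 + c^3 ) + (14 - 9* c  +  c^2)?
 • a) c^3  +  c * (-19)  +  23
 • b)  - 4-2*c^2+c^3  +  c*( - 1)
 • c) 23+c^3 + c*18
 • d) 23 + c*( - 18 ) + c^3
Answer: d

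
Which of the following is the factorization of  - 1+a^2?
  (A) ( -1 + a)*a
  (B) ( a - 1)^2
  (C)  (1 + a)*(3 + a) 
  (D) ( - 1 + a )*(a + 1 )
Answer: D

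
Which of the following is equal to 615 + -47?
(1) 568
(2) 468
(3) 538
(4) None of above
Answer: 1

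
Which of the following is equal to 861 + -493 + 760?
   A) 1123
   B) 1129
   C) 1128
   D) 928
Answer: C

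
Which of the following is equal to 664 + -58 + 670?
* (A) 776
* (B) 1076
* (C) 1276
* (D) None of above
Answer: C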